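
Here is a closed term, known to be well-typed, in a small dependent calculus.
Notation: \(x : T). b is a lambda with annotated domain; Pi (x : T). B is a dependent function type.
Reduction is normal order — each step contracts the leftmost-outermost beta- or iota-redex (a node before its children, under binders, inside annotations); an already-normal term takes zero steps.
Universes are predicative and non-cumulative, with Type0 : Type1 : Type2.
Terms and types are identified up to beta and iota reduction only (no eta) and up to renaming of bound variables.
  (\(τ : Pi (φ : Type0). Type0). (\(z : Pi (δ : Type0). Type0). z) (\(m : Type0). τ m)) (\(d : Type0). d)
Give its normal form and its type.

resulting normal form:
  \(τ : Type0). τ
inferred type:
  Pi (τ : Type0). Type0


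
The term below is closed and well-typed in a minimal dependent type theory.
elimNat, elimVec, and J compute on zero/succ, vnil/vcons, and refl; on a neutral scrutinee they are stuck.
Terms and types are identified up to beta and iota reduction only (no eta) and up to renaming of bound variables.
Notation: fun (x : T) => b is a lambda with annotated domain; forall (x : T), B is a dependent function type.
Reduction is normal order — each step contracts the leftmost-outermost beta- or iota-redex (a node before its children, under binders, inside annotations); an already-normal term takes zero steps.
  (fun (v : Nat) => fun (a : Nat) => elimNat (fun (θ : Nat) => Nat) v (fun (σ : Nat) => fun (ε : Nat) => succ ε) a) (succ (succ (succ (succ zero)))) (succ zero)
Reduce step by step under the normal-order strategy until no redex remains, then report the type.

normal-order reduction sequence:
  (fun (v : Nat) => fun (a : Nat) => elimNat (fun (θ : Nat) => Nat) v (fun (σ : Nat) => fun (ε : Nat) => succ ε) a) (succ (succ (succ (succ zero)))) (succ zero)
  ~> (fun (v : Nat) => elimNat (fun (a : Nat) => Nat) (succ (succ (succ (succ zero)))) (fun (θ : Nat) => fun (σ : Nat) => succ σ) v) (succ zero)
  ~> elimNat (fun (v : Nat) => Nat) (succ (succ (succ (succ zero)))) (fun (a : Nat) => fun (θ : Nat) => succ θ) (succ zero)
  ~> (fun (v : Nat) => fun (a : Nat) => succ a) zero (elimNat (fun (θ : Nat) => Nat) (succ (succ (succ (succ zero)))) (fun (σ : Nat) => fun (ε : Nat) => succ ε) zero)
  ~> (fun (v : Nat) => succ v) (elimNat (fun (a : Nat) => Nat) (succ (succ (succ (succ zero)))) (fun (θ : Nat) => fun (σ : Nat) => succ σ) zero)
  ~> succ (elimNat (fun (v : Nat) => Nat) (succ (succ (succ (succ zero)))) (fun (a : Nat) => fun (θ : Nat) => succ θ) zero)
  ~> succ (succ (succ (succ (succ zero))))
inferred type:
  Nat


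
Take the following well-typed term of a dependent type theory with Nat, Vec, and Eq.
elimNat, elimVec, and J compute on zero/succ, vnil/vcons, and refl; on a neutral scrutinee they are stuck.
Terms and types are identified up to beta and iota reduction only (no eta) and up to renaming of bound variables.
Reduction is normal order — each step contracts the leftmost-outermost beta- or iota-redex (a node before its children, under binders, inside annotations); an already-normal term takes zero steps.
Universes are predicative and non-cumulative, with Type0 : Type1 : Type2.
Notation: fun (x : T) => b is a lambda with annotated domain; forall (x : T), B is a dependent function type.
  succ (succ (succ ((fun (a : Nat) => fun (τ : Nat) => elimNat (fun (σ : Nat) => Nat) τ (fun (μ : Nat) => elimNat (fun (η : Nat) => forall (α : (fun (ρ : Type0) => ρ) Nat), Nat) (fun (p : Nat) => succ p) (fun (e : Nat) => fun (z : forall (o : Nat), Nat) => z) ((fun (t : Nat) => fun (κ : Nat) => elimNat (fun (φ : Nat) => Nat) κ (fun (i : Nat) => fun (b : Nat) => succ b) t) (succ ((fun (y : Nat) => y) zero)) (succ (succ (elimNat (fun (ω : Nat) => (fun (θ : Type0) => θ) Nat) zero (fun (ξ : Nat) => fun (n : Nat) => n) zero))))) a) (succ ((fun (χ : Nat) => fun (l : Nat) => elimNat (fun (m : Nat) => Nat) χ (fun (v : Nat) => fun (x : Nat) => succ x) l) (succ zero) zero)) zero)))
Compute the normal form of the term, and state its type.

reduced normal form:
  succ (succ (succ (succ (succ zero))))
type:
  Nat


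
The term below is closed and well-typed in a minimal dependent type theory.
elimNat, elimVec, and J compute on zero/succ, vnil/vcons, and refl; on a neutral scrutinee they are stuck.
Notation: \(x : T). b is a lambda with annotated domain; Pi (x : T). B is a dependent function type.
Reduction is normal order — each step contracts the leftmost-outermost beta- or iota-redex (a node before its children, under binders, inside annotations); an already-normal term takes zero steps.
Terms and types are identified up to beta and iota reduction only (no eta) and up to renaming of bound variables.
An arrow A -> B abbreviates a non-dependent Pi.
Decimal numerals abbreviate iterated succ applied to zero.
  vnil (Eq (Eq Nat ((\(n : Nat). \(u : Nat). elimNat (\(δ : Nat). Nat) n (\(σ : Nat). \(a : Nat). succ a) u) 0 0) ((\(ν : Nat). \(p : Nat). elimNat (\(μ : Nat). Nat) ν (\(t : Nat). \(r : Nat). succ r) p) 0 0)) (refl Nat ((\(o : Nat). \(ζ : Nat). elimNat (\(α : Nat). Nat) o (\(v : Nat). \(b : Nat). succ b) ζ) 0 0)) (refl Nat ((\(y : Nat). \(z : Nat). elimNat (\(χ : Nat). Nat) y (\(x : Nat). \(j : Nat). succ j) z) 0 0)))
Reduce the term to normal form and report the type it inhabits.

normal form:
  vnil (Eq (Eq Nat 0 0) (refl Nat 0) (refl Nat 0))
the term's type:
  Vec (Eq (Eq Nat 0 0) (refl Nat 0) (refl Nat 0)) 0


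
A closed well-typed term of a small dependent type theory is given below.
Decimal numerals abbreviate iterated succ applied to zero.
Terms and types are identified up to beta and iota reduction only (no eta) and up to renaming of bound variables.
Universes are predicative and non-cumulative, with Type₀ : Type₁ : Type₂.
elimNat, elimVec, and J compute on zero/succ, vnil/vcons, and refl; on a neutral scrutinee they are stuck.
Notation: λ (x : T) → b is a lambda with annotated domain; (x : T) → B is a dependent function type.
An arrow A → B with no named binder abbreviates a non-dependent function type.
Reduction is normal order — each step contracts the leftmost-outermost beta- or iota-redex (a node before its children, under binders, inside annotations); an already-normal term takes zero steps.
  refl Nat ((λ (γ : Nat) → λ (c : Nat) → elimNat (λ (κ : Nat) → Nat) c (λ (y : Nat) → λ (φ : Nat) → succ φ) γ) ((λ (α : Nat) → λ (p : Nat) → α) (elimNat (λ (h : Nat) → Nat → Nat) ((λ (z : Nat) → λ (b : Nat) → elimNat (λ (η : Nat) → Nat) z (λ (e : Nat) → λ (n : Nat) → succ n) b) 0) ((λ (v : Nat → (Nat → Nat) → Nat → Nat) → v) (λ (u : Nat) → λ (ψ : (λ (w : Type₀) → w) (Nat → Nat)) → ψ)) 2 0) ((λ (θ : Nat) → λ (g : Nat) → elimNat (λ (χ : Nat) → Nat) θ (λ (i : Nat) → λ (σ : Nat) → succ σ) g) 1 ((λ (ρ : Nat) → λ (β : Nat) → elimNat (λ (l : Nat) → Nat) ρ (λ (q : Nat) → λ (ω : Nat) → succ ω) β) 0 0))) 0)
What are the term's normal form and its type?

normal form:
  refl Nat 0
inferred type:
  Eq Nat 0 0
observation: 17 normal-order steps normalize the term, beginning with a beta-redex.


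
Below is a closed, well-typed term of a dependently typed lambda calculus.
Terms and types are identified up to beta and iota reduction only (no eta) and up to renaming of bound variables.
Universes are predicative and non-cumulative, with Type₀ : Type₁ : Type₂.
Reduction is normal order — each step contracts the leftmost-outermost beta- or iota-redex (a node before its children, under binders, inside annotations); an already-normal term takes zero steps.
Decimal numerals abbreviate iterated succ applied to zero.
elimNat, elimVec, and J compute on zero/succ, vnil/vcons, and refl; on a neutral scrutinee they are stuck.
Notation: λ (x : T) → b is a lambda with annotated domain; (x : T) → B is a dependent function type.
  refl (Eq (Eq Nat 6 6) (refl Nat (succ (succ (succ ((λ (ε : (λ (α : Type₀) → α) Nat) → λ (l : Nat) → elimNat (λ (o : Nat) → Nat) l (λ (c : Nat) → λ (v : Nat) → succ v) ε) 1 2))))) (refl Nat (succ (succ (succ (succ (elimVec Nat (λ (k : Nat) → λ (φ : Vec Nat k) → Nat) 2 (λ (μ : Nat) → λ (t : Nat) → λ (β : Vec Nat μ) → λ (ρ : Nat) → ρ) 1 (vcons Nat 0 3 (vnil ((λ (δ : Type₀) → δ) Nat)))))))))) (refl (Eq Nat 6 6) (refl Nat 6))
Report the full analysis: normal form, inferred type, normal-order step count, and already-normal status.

reduced normal form:
  refl (Eq (Eq Nat 6 6) (refl Nat 6) (refl Nat 6)) (refl (Eq Nat 6 6) (refl Nat 6))
inferred type:
  Eq (Eq (Eq Nat 6 6) (refl Nat 6) (refl Nat 6)) (refl (Eq Nat 6 6) (refl Nat 6)) (refl (Eq Nat 6 6) (refl Nat 6))
normal-order step count: 12
term was already normal: no
first redex: a beta-redex


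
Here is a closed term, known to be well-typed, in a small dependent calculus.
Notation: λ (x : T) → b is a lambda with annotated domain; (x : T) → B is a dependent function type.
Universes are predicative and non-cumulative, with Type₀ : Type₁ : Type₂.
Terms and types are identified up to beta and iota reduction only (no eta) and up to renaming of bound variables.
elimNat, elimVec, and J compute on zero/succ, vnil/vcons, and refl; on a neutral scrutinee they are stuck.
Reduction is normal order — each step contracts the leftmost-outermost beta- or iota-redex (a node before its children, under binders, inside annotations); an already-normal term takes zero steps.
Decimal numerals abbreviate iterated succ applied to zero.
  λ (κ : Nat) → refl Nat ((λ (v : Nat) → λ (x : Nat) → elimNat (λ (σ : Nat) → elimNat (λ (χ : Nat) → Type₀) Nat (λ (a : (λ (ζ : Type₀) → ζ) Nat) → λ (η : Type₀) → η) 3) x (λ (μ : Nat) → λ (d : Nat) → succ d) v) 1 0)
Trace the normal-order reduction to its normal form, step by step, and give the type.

normal-order reduction:
  λ (κ : Nat) → refl Nat ((λ (v : Nat) → λ (x : Nat) → elimNat (λ (σ : Nat) → elimNat (λ (χ : Nat) → Type₀) Nat (λ (a : (λ (ζ : Type₀) → ζ) Nat) → λ (η : Type₀) → η) 3) x (λ (μ : Nat) → λ (d : Nat) → succ d) v) 1 0)
  ~> λ (κ : Nat) → refl Nat ((λ (v : Nat) → elimNat (λ (x : Nat) → elimNat (λ (σ : Nat) → Type₀) Nat (λ (χ : (λ (a : Type₀) → a) Nat) → λ (ζ : Type₀) → ζ) 3) v (λ (η : Nat) → λ (μ : Nat) → succ μ) 1) 0)
  ~> λ (κ : Nat) → refl Nat (elimNat (λ (v : Nat) → elimNat (λ (x : Nat) → Type₀) Nat (λ (σ : (λ (χ : Type₀) → χ) Nat) → λ (a : Type₀) → a) 3) 0 (λ (ζ : Nat) → λ (η : Nat) → succ η) 1)
  ~> λ (κ : Nat) → refl Nat ((λ (v : Nat) → λ (x : Nat) → succ x) 0 (elimNat (λ (σ : Nat) → elimNat (λ (χ : Nat) → Type₀) Nat (λ (a : (λ (ζ : Type₀) → ζ) Nat) → λ (η : Type₀) → η) 3) 0 (λ (μ : Nat) → λ (d : Nat) → succ d) 0))
  ~> λ (κ : Nat) → refl Nat ((λ (v : Nat) → succ v) (elimNat (λ (x : Nat) → elimNat (λ (σ : Nat) → Type₀) Nat (λ (χ : (λ (a : Type₀) → a) Nat) → λ (ζ : Type₀) → ζ) 3) 0 (λ (η : Nat) → λ (μ : Nat) → succ μ) 0))
  ~> λ (κ : Nat) → refl Nat (succ (elimNat (λ (v : Nat) → elimNat (λ (x : Nat) → Type₀) Nat (λ (σ : (λ (χ : Type₀) → χ) Nat) → λ (a : Type₀) → a) 3) 0 (λ (ζ : Nat) → λ (η : Nat) → succ η) 0))
  ~> λ (κ : Nat) → refl Nat 1
type:
  (κ : Nat) → Eq Nat 1 1


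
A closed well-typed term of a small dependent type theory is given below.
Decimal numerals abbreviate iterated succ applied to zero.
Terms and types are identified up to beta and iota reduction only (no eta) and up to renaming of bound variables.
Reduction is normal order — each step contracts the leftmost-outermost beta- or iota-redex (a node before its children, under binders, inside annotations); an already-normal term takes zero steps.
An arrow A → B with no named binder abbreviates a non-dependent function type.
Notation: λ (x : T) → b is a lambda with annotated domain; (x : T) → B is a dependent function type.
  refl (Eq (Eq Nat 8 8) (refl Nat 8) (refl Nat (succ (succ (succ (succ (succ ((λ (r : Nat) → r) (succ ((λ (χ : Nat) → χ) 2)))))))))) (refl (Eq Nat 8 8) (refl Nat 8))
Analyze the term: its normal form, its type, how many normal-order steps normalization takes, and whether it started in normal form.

normal form:
  refl (Eq (Eq Nat 8 8) (refl Nat 8) (refl Nat 8)) (refl (Eq Nat 8 8) (refl Nat 8))
type:
  Eq (Eq (Eq Nat 8 8) (refl Nat 8) (refl Nat 8)) (refl (Eq Nat 8 8) (refl Nat 8)) (refl (Eq Nat 8 8) (refl Nat 8))
normal-order step count: 2
term was already normal: no
first redex: a beta-redex


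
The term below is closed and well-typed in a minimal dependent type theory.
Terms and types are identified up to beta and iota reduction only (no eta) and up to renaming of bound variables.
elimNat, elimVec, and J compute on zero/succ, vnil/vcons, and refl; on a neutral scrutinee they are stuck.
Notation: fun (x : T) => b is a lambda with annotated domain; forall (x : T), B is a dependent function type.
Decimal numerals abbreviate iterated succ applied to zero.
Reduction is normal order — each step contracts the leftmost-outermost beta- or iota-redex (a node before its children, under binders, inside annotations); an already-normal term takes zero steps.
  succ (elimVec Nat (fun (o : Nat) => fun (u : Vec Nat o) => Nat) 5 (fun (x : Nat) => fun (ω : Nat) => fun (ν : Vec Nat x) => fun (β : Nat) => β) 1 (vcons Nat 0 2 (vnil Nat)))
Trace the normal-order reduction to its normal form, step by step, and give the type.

reduction (normal order):
  succ (elimVec Nat (fun (o : Nat) => fun (u : Vec Nat o) => Nat) 5 (fun (x : Nat) => fun (ω : Nat) => fun (ν : Vec Nat x) => fun (β : Nat) => β) 1 (vcons Nat 0 2 (vnil Nat)))
  ~> succ ((fun (o : Nat) => fun (u : Nat) => fun (x : Vec Nat o) => fun (ω : Nat) => ω) 0 2 (vnil Nat) (elimVec Nat (fun (ν : Nat) => fun (β : Vec Nat ν) => Nat) 5 (fun (ε : Nat) => fun (j : Nat) => fun (g : Vec Nat ε) => fun (b : Nat) => b) 0 (vnil Nat)))
  ~> succ ((fun (o : Nat) => fun (u : Vec Nat 0) => fun (x : Nat) => x) 2 (vnil Nat) (elimVec Nat (fun (ω : Nat) => fun (ν : Vec Nat ω) => Nat) 5 (fun (β : Nat) => fun (ε : Nat) => fun (j : Vec Nat β) => fun (g : Nat) => g) 0 (vnil Nat)))
  ~> succ ((fun (o : Vec Nat 0) => fun (u : Nat) => u) (vnil Nat) (elimVec Nat (fun (x : Nat) => fun (ω : Vec Nat x) => Nat) 5 (fun (ν : Nat) => fun (β : Nat) => fun (ε : Vec Nat ν) => fun (j : Nat) => j) 0 (vnil Nat)))
  ~> succ ((fun (o : Nat) => o) (elimVec Nat (fun (u : Nat) => fun (x : Vec Nat u) => Nat) 5 (fun (ω : Nat) => fun (ν : Nat) => fun (β : Vec Nat ω) => fun (ε : Nat) => ε) 0 (vnil Nat)))
  ~> succ (elimVec Nat (fun (o : Nat) => fun (u : Vec Nat o) => Nat) 5 (fun (x : Nat) => fun (ω : Nat) => fun (ν : Vec Nat x) => fun (β : Nat) => β) 0 (vnil Nat))
  ~> 6
inferred type:
  Nat


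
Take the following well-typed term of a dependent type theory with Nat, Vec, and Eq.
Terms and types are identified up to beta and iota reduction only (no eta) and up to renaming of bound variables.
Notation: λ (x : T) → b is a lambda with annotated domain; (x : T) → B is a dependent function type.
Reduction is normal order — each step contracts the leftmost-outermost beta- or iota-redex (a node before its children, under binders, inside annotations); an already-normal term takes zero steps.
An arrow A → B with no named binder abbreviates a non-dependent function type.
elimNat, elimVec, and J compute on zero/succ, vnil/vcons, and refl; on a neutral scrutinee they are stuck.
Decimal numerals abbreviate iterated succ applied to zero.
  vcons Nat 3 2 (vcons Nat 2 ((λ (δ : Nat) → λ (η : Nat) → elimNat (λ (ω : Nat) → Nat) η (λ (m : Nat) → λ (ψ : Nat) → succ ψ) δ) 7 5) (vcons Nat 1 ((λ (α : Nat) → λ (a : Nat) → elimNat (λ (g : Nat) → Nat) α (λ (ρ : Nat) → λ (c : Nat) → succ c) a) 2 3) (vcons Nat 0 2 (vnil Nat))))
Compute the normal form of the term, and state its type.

resulting normal form:
  vcons Nat 3 2 (vcons Nat 2 12 (vcons Nat 1 5 (vcons Nat 0 2 (vnil Nat))))
inferred type:
  Vec Nat 4


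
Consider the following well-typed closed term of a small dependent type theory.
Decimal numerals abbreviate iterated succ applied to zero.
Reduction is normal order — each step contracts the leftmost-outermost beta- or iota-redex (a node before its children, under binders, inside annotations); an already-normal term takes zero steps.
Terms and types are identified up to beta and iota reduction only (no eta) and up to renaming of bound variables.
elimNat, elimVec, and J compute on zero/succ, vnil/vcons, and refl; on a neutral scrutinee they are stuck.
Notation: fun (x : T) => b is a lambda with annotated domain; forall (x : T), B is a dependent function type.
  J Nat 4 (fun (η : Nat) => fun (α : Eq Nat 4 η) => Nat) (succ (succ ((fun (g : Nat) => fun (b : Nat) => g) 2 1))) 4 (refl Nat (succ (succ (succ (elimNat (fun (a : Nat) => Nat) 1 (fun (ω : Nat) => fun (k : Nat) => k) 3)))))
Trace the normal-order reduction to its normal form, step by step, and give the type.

normal-order reduction sequence:
  J Nat 4 (fun (η : Nat) => fun (α : Eq Nat 4 η) => Nat) (succ (succ ((fun (g : Nat) => fun (b : Nat) => g) 2 1))) 4 (refl Nat (succ (succ (succ (elimNat (fun (a : Nat) => Nat) 1 (fun (ω : Nat) => fun (k : Nat) => k) 3)))))
  ~> succ (succ ((fun (η : Nat) => fun (α : Nat) => η) 2 1))
  ~> succ (succ ((fun (η : Nat) => 2) 1))
  ~> 4
type:
  Nat


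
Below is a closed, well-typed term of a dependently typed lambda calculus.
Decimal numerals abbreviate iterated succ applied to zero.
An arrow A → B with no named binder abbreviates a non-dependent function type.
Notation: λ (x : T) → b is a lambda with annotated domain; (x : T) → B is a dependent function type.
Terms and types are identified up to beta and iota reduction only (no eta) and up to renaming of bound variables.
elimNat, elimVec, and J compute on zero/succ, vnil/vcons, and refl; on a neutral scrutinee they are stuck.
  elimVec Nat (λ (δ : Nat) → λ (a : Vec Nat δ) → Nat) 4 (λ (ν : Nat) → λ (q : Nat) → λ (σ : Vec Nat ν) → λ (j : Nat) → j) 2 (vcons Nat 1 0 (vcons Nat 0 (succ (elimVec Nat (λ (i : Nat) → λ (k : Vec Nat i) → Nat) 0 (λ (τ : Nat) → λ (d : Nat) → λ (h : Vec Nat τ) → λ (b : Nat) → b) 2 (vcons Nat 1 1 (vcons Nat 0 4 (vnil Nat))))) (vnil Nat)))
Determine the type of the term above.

inferred type:
  Nat


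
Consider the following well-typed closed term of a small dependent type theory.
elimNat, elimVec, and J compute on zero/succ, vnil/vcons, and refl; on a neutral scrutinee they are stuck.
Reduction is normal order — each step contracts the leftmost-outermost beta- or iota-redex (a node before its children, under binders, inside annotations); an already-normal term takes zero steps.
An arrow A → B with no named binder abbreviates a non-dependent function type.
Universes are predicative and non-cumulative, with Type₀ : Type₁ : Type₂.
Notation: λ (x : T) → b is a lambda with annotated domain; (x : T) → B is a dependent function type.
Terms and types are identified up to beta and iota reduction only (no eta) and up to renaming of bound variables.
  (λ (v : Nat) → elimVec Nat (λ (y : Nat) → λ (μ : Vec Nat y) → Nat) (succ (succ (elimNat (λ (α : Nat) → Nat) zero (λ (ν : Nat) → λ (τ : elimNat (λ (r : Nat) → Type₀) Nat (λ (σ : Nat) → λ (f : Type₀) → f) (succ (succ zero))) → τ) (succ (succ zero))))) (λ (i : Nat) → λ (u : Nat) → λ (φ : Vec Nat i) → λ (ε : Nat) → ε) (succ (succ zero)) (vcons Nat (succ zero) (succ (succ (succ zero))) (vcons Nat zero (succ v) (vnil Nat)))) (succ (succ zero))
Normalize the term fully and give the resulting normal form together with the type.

reduced normal form:
  succ (succ zero)
inferred type:
  Nat


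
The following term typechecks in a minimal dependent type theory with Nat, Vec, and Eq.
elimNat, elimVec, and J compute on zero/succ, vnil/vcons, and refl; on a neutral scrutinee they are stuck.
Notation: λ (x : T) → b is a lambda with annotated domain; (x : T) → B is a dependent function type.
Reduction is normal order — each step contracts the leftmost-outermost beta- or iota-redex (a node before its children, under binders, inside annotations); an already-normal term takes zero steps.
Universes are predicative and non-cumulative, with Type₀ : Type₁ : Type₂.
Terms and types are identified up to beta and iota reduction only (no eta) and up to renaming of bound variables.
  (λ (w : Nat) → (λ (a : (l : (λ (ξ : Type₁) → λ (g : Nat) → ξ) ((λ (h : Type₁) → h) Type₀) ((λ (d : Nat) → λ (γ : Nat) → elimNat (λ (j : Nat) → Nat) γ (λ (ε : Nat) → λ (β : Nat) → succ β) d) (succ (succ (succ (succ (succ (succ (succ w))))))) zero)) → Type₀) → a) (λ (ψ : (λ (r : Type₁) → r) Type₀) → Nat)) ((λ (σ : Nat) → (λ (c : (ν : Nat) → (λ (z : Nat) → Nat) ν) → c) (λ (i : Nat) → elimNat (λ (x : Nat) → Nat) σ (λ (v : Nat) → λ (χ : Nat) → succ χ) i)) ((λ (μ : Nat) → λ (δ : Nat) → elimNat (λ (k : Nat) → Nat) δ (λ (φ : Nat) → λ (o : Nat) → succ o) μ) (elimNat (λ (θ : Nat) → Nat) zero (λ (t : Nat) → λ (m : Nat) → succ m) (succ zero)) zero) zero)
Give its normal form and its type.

reduced normal form:
  λ (w : Type₀) → Nat
type:
  (w : Type₀) → Type₀
observation: the term reaches its normal form after 3 normal-order steps.


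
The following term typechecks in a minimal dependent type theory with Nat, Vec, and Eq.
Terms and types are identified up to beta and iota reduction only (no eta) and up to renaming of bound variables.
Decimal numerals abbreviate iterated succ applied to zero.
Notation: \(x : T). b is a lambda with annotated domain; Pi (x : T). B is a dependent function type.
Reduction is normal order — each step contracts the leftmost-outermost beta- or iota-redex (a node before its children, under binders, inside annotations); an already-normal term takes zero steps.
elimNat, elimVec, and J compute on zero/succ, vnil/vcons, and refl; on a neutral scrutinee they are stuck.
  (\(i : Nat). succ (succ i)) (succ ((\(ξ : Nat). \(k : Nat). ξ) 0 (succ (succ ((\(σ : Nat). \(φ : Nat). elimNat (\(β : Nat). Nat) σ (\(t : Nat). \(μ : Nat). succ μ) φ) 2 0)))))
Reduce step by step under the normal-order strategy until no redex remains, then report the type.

normal-order reduction sequence:
  (\(i : Nat). succ (succ i)) (succ ((\(ξ : Nat). \(k : Nat). ξ) 0 (succ (succ ((\(σ : Nat). \(φ : Nat). elimNat (\(β : Nat). Nat) σ (\(t : Nat). \(μ : Nat). succ μ) φ) 2 0)))))
  ~> succ (succ (succ ((\(i : Nat). \(ξ : Nat). i) 0 (succ (succ ((\(k : Nat). \(σ : Nat). elimNat (\(φ : Nat). Nat) k (\(β : Nat). \(t : Nat). succ t) σ) 2 0))))))
  ~> succ (succ (succ ((\(i : Nat). 0) (succ (succ ((\(ξ : Nat). \(k : Nat). elimNat (\(σ : Nat). Nat) ξ (\(φ : Nat). \(β : Nat). succ β) k) 2 0))))))
  ~> 3
type:
  Nat


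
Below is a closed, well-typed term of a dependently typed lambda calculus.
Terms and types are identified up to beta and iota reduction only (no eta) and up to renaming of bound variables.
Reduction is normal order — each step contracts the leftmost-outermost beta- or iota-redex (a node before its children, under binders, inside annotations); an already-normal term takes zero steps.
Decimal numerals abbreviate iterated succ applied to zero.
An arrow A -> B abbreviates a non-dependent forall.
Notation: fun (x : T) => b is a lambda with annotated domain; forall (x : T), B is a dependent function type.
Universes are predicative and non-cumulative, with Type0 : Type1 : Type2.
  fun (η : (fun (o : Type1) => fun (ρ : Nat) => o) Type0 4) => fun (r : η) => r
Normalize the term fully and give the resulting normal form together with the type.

resulting normal form:
  fun (η : Type0) => fun (o : η) => o
the term's type:
  forall (η : Type0), η -> η


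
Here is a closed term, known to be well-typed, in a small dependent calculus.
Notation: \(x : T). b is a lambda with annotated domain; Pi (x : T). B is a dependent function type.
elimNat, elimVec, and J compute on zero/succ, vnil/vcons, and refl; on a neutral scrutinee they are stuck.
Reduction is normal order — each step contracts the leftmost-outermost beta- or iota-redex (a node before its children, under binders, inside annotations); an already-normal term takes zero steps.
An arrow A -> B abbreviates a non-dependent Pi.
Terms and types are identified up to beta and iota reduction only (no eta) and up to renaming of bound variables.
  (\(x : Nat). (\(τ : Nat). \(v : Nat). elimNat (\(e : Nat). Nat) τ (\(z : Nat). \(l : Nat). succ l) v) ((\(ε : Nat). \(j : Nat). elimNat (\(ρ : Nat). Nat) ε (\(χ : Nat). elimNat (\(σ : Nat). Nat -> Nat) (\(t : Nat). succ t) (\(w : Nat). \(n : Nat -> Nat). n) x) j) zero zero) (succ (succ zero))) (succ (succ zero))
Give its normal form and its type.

reduced normal form:
  succ (succ zero)
type:
  Nat
observation: 13 normal-order steps normalize the term, beginning with a beta-redex.


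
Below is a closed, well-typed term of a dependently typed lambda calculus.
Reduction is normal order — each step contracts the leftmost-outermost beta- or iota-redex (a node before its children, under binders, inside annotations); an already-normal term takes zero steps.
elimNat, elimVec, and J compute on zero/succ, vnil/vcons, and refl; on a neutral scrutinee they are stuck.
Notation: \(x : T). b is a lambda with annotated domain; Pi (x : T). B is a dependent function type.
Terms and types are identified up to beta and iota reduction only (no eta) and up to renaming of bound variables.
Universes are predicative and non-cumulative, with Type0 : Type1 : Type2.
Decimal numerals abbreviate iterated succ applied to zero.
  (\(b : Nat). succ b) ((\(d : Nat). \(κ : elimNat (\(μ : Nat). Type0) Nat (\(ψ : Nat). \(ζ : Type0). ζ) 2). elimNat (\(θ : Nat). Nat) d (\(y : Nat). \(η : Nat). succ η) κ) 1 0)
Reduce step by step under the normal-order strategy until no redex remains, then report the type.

normal-order reduction:
  (\(b : Nat). succ b) ((\(d : Nat). \(κ : elimNat (\(μ : Nat). Type0) Nat (\(ψ : Nat). \(ζ : Type0). ζ) 2). elimNat (\(θ : Nat). Nat) d (\(y : Nat). \(η : Nat). succ η) κ) 1 0)
  ~> succ ((\(b : Nat). \(d : elimNat (\(κ : Nat). Type0) Nat (\(μ : Nat). \(ψ : Type0). ψ) 2). elimNat (\(ζ : Nat). Nat) b (\(θ : Nat). \(y : Nat). succ y) d) 1 0)
  ~> succ ((\(b : elimNat (\(d : Nat). Type0) Nat (\(κ : Nat). \(μ : Type0). μ) 2). elimNat (\(ψ : Nat). Nat) 1 (\(ζ : Nat). \(θ : Nat). succ θ) b) 0)
  ~> succ (elimNat (\(b : Nat). Nat) 1 (\(d : Nat). \(κ : Nat). succ κ) 0)
  ~> 2
type:
  Nat


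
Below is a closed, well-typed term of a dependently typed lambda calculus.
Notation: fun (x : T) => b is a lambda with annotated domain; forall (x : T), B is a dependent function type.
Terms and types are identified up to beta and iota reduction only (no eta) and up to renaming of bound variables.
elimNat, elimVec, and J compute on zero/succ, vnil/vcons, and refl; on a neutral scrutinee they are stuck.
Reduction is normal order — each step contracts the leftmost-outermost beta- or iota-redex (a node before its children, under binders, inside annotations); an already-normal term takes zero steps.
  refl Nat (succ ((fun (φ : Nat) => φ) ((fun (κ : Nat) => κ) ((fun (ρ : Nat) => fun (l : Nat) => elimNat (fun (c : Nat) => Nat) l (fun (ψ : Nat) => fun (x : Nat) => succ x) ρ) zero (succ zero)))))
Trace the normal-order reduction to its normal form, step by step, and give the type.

reduction (normal order):
  refl Nat (succ ((fun (φ : Nat) => φ) ((fun (κ : Nat) => κ) ((fun (ρ : Nat) => fun (l : Nat) => elimNat (fun (c : Nat) => Nat) l (fun (ψ : Nat) => fun (x : Nat) => succ x) ρ) zero (succ zero)))))
  ~> refl Nat (succ ((fun (φ : Nat) => φ) ((fun (κ : Nat) => fun (ρ : Nat) => elimNat (fun (l : Nat) => Nat) ρ (fun (c : Nat) => fun (ψ : Nat) => succ ψ) κ) zero (succ zero))))
  ~> refl Nat (succ ((fun (φ : Nat) => fun (κ : Nat) => elimNat (fun (ρ : Nat) => Nat) κ (fun (l : Nat) => fun (c : Nat) => succ c) φ) zero (succ zero)))
  ~> refl Nat (succ ((fun (φ : Nat) => elimNat (fun (κ : Nat) => Nat) φ (fun (ρ : Nat) => fun (l : Nat) => succ l) zero) (succ zero)))
  ~> refl Nat (succ (elimNat (fun (φ : Nat) => Nat) (succ zero) (fun (κ : Nat) => fun (ρ : Nat) => succ ρ) zero))
  ~> refl Nat (succ (succ zero))
the term's type:
  Eq Nat (succ (succ zero)) (succ (succ zero))


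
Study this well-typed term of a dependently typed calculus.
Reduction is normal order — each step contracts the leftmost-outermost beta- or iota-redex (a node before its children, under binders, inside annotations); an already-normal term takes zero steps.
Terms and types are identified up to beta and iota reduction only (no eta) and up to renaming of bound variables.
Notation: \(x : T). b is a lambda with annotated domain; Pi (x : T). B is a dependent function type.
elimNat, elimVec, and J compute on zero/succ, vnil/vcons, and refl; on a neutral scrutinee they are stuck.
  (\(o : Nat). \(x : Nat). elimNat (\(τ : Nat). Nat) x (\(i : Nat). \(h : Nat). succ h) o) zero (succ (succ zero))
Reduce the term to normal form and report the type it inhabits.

normal form:
  succ (succ zero)
inferred type:
  Nat


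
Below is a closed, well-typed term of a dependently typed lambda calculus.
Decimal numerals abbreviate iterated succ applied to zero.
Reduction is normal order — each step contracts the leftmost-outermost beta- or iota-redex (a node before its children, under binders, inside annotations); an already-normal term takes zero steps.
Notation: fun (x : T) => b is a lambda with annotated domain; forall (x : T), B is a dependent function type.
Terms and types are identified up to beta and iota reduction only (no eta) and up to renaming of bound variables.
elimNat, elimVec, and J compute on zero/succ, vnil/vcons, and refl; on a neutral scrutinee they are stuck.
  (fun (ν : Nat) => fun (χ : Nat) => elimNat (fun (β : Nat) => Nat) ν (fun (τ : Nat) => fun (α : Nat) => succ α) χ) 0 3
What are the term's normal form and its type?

resulting normal form:
  3
inferred type:
  Nat
observation: normalization takes exactly 12 steps under the normal-order strategy.


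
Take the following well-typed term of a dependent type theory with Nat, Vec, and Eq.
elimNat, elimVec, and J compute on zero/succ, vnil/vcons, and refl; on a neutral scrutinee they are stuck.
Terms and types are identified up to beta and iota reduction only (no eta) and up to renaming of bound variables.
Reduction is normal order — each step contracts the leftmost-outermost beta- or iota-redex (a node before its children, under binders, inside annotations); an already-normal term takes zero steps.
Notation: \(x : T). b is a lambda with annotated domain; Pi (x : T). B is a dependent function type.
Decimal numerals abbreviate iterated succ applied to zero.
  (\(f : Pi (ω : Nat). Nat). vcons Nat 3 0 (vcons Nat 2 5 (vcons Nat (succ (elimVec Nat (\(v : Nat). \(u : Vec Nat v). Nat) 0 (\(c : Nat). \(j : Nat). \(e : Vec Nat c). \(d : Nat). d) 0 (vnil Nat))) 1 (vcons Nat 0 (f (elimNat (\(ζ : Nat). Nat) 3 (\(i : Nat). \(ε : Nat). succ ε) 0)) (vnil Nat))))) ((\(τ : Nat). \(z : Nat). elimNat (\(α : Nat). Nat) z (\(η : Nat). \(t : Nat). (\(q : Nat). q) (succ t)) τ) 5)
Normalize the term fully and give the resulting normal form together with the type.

normal form:
  vcons Nat 3 0 (vcons Nat 2 5 (vcons Nat 1 1 (vcons Nat 0 8 (vnil Nat))))
inferred type:
  Vec Nat 4
observation: normalization takes exactly 26 steps under the normal-order strategy.


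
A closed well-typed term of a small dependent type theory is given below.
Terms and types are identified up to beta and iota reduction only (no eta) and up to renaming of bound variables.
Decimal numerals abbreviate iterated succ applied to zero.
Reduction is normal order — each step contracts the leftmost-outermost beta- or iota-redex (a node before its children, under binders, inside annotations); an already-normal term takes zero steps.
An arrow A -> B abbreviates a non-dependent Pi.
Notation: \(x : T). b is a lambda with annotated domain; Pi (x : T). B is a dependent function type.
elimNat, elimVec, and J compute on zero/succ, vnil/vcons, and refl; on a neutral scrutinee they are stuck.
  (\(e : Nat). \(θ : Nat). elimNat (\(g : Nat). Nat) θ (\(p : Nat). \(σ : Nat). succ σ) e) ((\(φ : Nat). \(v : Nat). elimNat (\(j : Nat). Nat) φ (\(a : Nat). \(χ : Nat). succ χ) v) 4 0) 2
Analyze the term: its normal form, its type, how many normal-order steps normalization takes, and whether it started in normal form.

normal form:
  6
inferred type:
  Nat
normal-order step count: 18
term was already normal: no
first redex: a beta-redex


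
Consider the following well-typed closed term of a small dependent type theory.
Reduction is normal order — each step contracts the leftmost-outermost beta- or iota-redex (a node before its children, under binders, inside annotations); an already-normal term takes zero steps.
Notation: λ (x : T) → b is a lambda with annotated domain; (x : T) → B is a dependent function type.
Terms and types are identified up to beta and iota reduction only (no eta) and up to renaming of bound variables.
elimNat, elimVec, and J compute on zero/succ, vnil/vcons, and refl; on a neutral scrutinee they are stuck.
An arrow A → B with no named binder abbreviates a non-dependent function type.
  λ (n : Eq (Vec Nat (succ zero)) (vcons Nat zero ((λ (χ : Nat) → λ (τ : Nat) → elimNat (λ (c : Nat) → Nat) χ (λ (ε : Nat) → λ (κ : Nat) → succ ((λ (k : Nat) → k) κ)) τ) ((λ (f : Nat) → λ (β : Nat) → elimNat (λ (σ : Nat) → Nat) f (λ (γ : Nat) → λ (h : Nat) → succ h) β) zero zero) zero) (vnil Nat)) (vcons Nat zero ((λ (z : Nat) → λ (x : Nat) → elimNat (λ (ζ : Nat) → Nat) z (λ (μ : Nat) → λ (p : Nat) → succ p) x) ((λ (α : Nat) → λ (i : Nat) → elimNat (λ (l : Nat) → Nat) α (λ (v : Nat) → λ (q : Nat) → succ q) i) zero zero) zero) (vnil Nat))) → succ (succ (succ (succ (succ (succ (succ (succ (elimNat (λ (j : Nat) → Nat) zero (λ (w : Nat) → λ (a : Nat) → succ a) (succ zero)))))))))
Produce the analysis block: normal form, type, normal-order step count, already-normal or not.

reduced normal form:
  λ (n : Eq (Vec Nat (succ zero)) (vcons Nat zero zero (vnil Nat)) (vcons Nat zero zero (vnil Nat))) → succ (succ (succ (succ (succ (succ (succ (succ (succ zero))))))))
type:
  Eq (Vec Nat (succ zero)) (vcons Nat zero zero (vnil Nat)) (vcons Nat zero zero (vnil Nat)) → Nat
steps to reach normal form (normal order): 16
term was already normal: no
first redex: a beta-redex


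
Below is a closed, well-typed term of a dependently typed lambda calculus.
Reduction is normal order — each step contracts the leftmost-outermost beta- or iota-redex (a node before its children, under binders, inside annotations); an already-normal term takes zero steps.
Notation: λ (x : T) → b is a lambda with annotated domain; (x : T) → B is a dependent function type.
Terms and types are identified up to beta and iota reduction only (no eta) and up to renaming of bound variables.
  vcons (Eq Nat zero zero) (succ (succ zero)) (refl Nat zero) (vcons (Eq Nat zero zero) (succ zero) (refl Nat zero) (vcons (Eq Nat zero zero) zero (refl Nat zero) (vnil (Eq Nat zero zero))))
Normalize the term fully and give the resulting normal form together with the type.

normal form:
  vcons (Eq Nat zero zero) (succ (succ zero)) (refl Nat zero) (vcons (Eq Nat zero zero) (succ zero) (refl Nat zero) (vcons (Eq Nat zero zero) zero (refl Nat zero) (vnil (Eq Nat zero zero))))
type:
  Vec (Eq Nat zero zero) (succ (succ (succ zero)))
observation: the term is already in normal form.


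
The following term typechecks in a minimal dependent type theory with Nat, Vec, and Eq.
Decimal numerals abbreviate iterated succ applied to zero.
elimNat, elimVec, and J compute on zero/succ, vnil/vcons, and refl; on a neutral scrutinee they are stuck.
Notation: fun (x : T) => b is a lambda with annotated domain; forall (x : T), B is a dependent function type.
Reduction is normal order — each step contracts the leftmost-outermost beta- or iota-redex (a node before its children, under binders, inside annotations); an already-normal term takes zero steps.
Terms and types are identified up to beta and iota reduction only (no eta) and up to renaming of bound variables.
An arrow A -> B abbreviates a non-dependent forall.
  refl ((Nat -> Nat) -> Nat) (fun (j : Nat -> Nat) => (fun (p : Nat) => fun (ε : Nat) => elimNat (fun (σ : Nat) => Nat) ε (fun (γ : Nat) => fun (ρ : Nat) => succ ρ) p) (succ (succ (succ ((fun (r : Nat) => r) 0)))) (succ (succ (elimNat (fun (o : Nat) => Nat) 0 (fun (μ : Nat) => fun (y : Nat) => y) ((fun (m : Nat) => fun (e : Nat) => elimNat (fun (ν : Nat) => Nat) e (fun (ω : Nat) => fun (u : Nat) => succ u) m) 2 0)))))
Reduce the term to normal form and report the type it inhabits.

resulting normal form:
  refl ((Nat -> Nat) -> Nat) (fun (j : Nat -> Nat) => 5)
type:
  Eq ((Nat -> Nat) -> Nat) (fun (j : Nat -> Nat) => 5) (fun (p : Nat -> Nat) => 5)
observation: the first redex contracted is a beta-redex; the normal form is reached in 29 normal-order steps.


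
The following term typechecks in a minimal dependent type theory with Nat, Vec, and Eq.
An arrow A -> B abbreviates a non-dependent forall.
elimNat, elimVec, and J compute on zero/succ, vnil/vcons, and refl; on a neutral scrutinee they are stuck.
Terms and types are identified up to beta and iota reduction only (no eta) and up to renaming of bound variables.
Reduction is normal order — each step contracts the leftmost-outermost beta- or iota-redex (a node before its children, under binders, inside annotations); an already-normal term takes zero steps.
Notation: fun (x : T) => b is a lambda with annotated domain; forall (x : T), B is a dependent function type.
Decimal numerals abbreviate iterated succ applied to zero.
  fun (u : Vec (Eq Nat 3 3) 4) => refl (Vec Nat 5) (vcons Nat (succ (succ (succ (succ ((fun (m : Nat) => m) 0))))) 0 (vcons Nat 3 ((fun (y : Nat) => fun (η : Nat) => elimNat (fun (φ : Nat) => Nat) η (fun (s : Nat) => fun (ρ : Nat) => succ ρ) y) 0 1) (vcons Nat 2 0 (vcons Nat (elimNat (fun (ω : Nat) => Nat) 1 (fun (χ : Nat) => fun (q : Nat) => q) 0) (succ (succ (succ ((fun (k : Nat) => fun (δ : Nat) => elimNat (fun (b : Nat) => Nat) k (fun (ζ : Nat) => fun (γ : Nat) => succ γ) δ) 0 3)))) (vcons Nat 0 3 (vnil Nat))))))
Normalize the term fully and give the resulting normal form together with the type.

reduced normal form:
  fun (u : Vec (Eq Nat 3 3) 4) => refl (Vec Nat 5) (vcons Nat 4 0 (vcons Nat 3 1 (vcons Nat 2 0 (vcons Nat 1 6 (vcons Nat 0 3 (vnil Nat))))))
inferred type:
  Vec (Eq Nat 3 3) 4 -> Eq (Vec Nat 5) (vcons Nat 4 0 (vcons Nat 3 1 (vcons Nat 2 0 (vcons Nat 1 6 (vcons Nat 0 3 (vnil Nat)))))) (vcons Nat 4 0 (vcons Nat 3 1 (vcons Nat 2 0 (vcons Nat 1 6 (vcons Nat 0 3 (vnil Nat))))))
observation: the leftmost-outermost redex is a beta-redex, and normalization takes 17 steps.


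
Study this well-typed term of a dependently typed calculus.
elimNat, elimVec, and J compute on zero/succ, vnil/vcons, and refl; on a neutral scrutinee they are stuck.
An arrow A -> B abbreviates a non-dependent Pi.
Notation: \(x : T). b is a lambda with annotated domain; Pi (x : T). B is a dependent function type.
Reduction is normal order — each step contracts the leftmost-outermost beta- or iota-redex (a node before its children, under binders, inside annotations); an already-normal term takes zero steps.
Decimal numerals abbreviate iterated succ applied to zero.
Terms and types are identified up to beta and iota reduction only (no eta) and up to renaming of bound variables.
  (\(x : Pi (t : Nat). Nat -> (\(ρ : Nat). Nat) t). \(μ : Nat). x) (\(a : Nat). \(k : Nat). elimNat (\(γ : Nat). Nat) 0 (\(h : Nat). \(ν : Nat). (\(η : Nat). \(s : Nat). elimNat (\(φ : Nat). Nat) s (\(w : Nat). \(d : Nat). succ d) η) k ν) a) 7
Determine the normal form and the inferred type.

resulting normal form:
  \(x : Nat). \(t : Nat). elimNat (\(ρ : Nat). Nat) 0 (\(μ : Nat). \(a : Nat). elimNat (\(k : Nat). Nat) a (\(γ : Nat). \(h : Nat). succ h) t) x
type:
  Nat -> Nat -> Nat
observation: reduction starts at a beta-redex, and 4 normal-order steps reach the normal form.
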